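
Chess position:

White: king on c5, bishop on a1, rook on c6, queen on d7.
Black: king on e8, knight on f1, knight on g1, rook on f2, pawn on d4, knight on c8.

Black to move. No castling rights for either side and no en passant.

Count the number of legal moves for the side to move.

Black to move; king on e8.
In check: yes, from the white queen on d7.
Legal moves: Kf8, Kxd7.
Count: 2.

2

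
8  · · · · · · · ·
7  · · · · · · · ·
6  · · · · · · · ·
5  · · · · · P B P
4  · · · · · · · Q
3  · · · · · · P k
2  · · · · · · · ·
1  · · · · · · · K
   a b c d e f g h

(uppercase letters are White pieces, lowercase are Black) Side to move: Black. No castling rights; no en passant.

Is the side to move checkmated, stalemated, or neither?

Black to move; black king on h3.
In check: yes, from the white queen on h4.
King squares — g2: attacked by Kh1; h2: attacked by Kh1; g3: attacked by Qh4; g4: attacked by Qh4; h4: attacked by Pg3.
Legal moves for Black: none.
In check with no legal moves → checkmate.

checkmate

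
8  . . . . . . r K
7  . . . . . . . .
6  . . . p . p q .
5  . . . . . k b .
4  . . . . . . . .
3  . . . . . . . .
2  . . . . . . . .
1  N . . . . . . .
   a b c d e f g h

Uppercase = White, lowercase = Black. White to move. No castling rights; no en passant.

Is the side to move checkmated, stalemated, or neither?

checkmate

White to move; white king on h8.
In check: yes, from the black rook on g8.
King squares — g7: attacked by Qg6; h7: attacked by Qg6; g8: attacked by Qg6.
Legal moves for White: none.
In check with no legal moves → checkmate.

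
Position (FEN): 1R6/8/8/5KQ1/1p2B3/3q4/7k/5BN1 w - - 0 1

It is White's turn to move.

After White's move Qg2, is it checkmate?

After Qg2: black king on h2; in check: yes, from the white queen on g2.
King squares — g1: attacked by Qg2; h1: attacked by Qg2; g2: attacked by Bf1; g3: attacked by Qg2; h3: attacked by Ng1.
Black has no legal moves → checkmate.

yes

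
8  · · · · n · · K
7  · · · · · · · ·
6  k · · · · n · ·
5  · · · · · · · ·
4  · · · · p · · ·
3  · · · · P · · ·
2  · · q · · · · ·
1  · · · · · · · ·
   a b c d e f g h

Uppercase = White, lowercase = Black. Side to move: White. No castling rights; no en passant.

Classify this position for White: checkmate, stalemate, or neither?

stalemate

White to move; white king on h8.
In check: no.
King squares — g7: attacked by Ne8; h7: attacked by Nf6; g8: attacked by Nf6.
Legal moves for White: none.
Not in check and no legal moves → stalemate.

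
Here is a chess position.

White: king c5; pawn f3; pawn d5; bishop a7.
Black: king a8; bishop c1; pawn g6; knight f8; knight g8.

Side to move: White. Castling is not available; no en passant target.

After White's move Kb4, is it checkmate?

no

After Kb4: black king on a8; in check: no.
Black is not in check, so this cannot be checkmate.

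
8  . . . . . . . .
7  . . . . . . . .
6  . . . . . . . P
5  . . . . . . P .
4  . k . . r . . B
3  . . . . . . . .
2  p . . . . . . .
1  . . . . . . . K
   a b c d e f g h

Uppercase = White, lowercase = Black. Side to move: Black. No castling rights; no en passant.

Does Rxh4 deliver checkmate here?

After Rxh4: white king on h1; in check: yes, from the black rook on h4.
White has 2 legal replies: Kg2, Kg1.
In check but a legal move exists → not checkmate.

no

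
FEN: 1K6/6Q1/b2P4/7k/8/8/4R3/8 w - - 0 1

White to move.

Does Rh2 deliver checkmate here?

After Rh2: black king on h5; in check: yes, from the white rook on h2.
King squares — g4: attacked by Qg7; h4: attacked by Rh2; g5: attacked by Qg7; g6: attacked by Qg7; h6: attacked by Rh2.
Black has no legal moves → checkmate.

yes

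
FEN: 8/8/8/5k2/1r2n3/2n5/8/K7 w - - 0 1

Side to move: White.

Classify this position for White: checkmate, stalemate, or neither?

White to move; white king on a1.
In check: no.
King squares — b1: attacked by Nc3; a2: attacked by Nc3; b2: attacked by Rb4.
Legal moves for White: none.
Not in check and no legal moves → stalemate.

stalemate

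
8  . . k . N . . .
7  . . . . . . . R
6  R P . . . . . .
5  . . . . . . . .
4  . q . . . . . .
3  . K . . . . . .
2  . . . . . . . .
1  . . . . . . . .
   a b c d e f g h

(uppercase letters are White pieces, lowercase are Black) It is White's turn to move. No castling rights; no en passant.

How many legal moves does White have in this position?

3

White to move; king on b3.
In check: yes, from the black queen on b4.
Legal moves: Kxb4, Kc2, Ka2.
Count: 3.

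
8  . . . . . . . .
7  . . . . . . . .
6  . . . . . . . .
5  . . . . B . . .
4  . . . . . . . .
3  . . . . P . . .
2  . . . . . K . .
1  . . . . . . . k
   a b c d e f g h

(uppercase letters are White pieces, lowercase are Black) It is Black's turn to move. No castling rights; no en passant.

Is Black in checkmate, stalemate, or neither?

stalemate

Black to move; black king on h1.
In check: no.
King squares — g1: attacked by Kf2; g2: attacked by Kf2; h2: attacked by Be5.
Legal moves for Black: none.
Not in check and no legal moves → stalemate.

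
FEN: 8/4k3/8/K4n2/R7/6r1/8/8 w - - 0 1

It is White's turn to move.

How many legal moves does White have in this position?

14

White to move; king on a5.
In check: no.
Legal moves: Kb6, Ka6, Kb5, Kb4, Rh4, Rg4, Rf4, Re4+, Rd4, Rc4, Rb4, Ra3, Ra2, Ra1.
Count: 14.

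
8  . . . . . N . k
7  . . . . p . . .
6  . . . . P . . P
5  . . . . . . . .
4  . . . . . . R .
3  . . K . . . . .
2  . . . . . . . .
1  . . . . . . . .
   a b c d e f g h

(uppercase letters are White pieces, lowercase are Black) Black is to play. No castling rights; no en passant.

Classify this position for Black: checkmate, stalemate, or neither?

stalemate

Black to move; black king on h8.
In check: no.
King squares — g7: attacked by Rg4; h7: attacked by Nf8; g8: attacked by Rg4.
Legal moves for Black: none.
Not in check and no legal moves → stalemate.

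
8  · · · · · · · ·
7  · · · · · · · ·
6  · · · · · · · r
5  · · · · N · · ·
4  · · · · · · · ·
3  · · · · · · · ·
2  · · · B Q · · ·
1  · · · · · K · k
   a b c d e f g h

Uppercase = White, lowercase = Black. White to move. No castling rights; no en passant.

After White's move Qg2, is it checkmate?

yes

After Qg2: black king on h1; in check: yes, from the white queen on g2.
King squares — g1: attacked by Kf1; g2: attacked by Kf1; h2: attacked by Qg2.
Black has no legal moves → checkmate.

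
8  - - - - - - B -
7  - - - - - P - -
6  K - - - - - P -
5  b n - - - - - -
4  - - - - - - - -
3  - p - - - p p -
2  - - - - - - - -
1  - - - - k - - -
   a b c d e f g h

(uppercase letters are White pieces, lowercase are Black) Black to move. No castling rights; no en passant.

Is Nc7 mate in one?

After Nc7: white king on a6; in check: yes, from the black knight on c7.
White has 3 legal replies: Kb7, Ka7, Kxa5.
In check but a legal move exists → not checkmate.

no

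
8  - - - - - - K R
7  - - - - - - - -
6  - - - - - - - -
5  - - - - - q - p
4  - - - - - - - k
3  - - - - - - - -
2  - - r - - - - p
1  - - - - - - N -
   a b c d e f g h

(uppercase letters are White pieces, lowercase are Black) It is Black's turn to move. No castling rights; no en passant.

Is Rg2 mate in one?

After Rg2: white king on g8; in check: yes, from the black rook on g2.
King squares — f7: attacked by Qf5; g7: attacked by Rg2; h7: attacked by Qf5; f8: attacked by Qf5; h8: own rook.
White has no legal moves → checkmate.

yes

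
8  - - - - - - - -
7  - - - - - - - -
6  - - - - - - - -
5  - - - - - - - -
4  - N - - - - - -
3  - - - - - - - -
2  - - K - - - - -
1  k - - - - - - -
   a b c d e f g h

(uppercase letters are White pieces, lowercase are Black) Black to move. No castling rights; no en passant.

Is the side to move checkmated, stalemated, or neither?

stalemate

Black to move; black king on a1.
In check: no.
King squares — b1: attacked by Kc2; a2: attacked by Nb4; b2: attacked by Kc2.
Legal moves for Black: none.
Not in check and no legal moves → stalemate.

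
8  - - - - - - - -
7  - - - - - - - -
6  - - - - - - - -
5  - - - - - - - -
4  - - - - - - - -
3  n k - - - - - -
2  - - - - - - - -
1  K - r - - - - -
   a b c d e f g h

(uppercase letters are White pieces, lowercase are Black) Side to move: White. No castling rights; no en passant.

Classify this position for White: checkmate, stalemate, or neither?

White to move; white king on a1.
In check: yes, from the black rook on c1.
King squares — b1: attacked by Rc1; a2: attacked by Kb3; b2: attacked by Kb3.
Legal moves for White: none.
In check with no legal moves → checkmate.

checkmate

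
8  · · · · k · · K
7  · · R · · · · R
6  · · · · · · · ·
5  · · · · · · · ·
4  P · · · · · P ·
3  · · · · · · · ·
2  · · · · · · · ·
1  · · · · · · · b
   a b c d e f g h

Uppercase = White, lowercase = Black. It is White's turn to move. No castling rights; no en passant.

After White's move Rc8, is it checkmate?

yes

After Rc8: black king on e8; in check: yes, from the white rook on c8.
King squares — d7: attacked by Rh7; e7: attacked by Rh7; f7: attacked by Rh7; d8: attacked by Rc8; f8: attacked by Rc8.
Black has no legal moves → checkmate.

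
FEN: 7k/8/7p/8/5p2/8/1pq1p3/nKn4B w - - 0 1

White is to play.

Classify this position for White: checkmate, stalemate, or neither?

checkmate

White to move; white king on b1.
In check: yes, from the black queen on c2.
King squares — a1: attacked by Pb2; c1: attacked by Pb2; a2: attacked by Nc1; b2: attacked by Qc2; c2: attacked by Na1.
Legal moves for White: none.
In check with no legal moves → checkmate.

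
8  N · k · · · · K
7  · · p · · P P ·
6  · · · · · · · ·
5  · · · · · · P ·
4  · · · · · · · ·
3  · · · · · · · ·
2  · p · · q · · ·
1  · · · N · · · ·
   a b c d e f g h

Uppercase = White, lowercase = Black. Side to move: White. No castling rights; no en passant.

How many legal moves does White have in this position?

17

White to move; king on h8.
In check: no.
Legal moves: Kg8, Kh7, Nxc7, Nb6+, Ne3, Nc3, Nf2, Nxb2, g8=Q+, g8=R+, g8=B, g8=N, f8=Q+, f8=R+, f8=B, f8=N, g6.
Count: 17.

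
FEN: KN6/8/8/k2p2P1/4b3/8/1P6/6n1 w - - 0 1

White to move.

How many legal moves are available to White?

8

White to move; king on a8.
In check: no.
Legal moves: Nd7, Nc6+, Na6, Kb7, Ka7, g6, b3, b4+.
Count: 8.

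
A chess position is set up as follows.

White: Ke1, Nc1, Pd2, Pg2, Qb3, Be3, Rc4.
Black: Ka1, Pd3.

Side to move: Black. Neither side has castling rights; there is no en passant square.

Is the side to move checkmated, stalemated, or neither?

Black to move; black king on a1.
In check: no.
King squares — b1: attacked by Qb3; a2: attacked by Nc1; b2: attacked by Qb3.
Legal moves for Black: none.
Not in check and no legal moves → stalemate.

stalemate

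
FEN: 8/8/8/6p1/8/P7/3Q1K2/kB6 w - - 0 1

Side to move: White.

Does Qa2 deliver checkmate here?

After Qa2: black king on a1; in check: yes, from the white queen on a2.
King squares — b1: attacked by Qa2; a2: attacked by Bb1; b2: attacked by Qa2.
Black has no legal moves → checkmate.

yes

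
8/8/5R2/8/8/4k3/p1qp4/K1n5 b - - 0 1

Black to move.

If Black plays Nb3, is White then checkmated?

After Nb3: white king on a1; in check: yes, from the black knight on b3.
King squares — b1: attacked by Pa2; a2: attacked by Qc2; b2: attacked by Qc2.
White has no legal moves → checkmate.

yes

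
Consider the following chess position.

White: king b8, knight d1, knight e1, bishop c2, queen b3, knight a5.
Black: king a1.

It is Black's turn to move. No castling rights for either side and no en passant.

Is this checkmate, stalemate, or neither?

stalemate

Black to move; black king on a1.
In check: no.
King squares — b1: attacked by Bc2; a2: attacked by Qb3; b2: attacked by Nd1.
Legal moves for Black: none.
Not in check and no legal moves → stalemate.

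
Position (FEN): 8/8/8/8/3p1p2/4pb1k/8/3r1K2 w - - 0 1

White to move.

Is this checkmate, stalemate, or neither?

White to move; white king on f1.
In check: yes, from the black rook on d1.
King squares — e1: attacked by Rd1; g1: attacked by Rd1; e2: attacked by Bf3; f2: attacked by Pe3; g2: attacked by Bf3.
Legal moves for White: none.
In check with no legal moves → checkmate.

checkmate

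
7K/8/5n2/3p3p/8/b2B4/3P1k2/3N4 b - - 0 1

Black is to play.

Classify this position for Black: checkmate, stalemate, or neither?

Black to move; black king on f2.
In check: yes, from the white knight on d1.
Legal moves for Black: Kg3, Kf3, Kg2, Kg1, Ke1.
Black is in check but has 5 legal moves → neither.

neither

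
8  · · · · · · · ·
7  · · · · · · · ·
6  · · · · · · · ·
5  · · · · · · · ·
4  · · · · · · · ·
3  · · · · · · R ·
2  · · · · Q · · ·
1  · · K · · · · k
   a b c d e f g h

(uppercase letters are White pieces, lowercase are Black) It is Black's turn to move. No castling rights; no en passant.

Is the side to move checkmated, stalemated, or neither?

Black to move; black king on h1.
In check: no.
King squares — g1: attacked by Rg3; g2: attacked by Qe2; h2: attacked by Qe2.
Legal moves for Black: none.
Not in check and no legal moves → stalemate.

stalemate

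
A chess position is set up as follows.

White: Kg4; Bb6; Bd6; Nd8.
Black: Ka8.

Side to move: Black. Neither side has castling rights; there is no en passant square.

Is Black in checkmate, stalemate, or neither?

stalemate

Black to move; black king on a8.
In check: no.
King squares — a7: attacked by Bb6; b7: attacked by Nd8; b8: attacked by Bd6.
Legal moves for Black: none.
Not in check and no legal moves → stalemate.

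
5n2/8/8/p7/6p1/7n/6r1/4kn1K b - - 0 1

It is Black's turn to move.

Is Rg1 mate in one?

After Rg1: white king on h1; in check: yes, from the black rook on g1.
King squares — g1: attacked by Nh3; g2: attacked by Rg1; h2: attacked by Nf1.
White has no legal moves → checkmate.

yes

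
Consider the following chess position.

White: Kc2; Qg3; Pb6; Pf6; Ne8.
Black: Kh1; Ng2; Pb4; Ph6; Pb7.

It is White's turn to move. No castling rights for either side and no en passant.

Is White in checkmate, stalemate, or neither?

neither

White to move; white king on c2.
In check: no.
Legal moves for White include: Ng7, Nc7, Nd6, Qg8, Qb8, Qg7, Qc7, Qg6, Qd6, Qg5, Qe5, Qh4+, Qg4, Qf4, Qh3+, Qf3, Qe3, Qd3, ... (list truncated; more exist).
White has legal moves and is not in check → neither.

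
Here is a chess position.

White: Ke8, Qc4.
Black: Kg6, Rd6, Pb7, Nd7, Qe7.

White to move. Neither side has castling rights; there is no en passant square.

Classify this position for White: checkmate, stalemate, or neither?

neither

White to move; white king on e8.
In check: yes, from the black queen on e7.
Legal moves for White: Kxe7.
White is in check but has 1 legal move → neither.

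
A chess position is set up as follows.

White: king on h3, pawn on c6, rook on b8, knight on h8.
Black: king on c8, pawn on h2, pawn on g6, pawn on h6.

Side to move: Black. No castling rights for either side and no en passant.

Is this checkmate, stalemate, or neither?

neither

Black to move; black king on c8.
In check: yes, from the white rook on b8.
King squares — b7: attacked by Pc6; c7: available; d7: attacked by Pc6; b8: available; d8: attacked by Rb8.
Legal moves for Black: Kxb8, Kc7.
Black is in check but has 2 legal moves → neither.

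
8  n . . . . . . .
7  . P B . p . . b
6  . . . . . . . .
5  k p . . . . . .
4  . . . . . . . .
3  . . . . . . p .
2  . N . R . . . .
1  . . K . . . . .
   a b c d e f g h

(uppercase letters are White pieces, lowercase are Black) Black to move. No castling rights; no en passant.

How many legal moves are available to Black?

4

Black to move; king on a5.
In check: yes, from the white bishop on c7.
Legal moves: Ka6, Kb4, Nxc7, Nb6.
Count: 4.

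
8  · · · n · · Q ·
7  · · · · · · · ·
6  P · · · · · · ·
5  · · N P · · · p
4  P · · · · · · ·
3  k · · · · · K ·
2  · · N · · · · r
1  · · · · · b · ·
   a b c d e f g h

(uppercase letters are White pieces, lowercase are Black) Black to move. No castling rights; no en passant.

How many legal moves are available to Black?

3

Black to move; king on a3.
In check: yes, from the white knight on c2.
Legal moves: Kb2, Ka2, Rxc2.
Count: 3.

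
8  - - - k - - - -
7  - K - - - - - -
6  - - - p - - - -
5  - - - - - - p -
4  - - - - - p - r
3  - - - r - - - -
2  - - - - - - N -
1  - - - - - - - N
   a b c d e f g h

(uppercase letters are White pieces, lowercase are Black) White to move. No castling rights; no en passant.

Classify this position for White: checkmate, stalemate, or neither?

White to move; white king on b7.
In check: no.
Legal moves for White: Kb8, Ka8, Ka7, Kc6, Kb6, Ka6, Nxh4, Nxf4, Ne3, Ne1, Ng3, Nf2.
White has 12 legal moves and is not in check → neither.

neither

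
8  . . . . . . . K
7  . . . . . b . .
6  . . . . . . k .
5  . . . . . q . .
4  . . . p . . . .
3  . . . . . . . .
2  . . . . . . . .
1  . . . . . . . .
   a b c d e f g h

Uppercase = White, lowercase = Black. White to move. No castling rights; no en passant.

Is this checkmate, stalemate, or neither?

White to move; white king on h8.
In check: no.
King squares — g7: attacked by Kg6; h7: attacked by Kg6; g8: attacked by Bf7.
Legal moves for White: none.
Not in check and no legal moves → stalemate.

stalemate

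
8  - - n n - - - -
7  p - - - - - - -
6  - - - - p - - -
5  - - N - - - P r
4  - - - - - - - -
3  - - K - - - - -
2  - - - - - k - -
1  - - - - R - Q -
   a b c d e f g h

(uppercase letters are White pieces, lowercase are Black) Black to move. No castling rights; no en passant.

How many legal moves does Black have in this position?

1

Black to move; king on f2.
In check: yes, from the white queen on g1.
Legal moves: Kf3.
Count: 1.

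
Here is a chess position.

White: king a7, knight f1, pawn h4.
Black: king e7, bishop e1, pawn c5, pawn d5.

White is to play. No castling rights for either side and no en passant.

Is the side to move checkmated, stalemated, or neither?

White to move; white king on a7.
In check: no.
Legal moves for White: Kb8, Ka8, Kb7, Kb6, Ka6, Ng3, Ne3, Nh2, Nd2, h5.
White has 10 legal moves and is not in check → neither.

neither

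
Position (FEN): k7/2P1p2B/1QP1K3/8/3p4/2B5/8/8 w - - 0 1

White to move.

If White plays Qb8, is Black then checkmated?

After Qb8: black king on a8; in check: yes, from the white queen on b8.
King squares — a7: attacked by Qb8; b7: attacked by Pc6; b8: attacked by Pc7.
Black has no legal moves → checkmate.

yes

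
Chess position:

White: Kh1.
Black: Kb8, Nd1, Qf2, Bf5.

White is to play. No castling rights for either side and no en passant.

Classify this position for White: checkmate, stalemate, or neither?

stalemate

White to move; white king on h1.
In check: no.
King squares — g1: attacked by Qf2; g2: attacked by Qf2; h2: attacked by Qf2.
Legal moves for White: none.
Not in check and no legal moves → stalemate.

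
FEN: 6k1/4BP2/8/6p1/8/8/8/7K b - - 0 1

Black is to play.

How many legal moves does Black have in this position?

Black to move; king on g8.
In check: yes, from the white pawn on f7.
Legal moves: Kh8, Kh7, Kg7, Kxf7.
Count: 4.

4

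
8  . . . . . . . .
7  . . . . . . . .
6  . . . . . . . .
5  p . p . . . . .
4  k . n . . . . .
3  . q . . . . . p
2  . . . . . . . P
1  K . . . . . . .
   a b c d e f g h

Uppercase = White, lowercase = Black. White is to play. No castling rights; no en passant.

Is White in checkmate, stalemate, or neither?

stalemate

White to move; white king on a1.
In check: no.
King squares — b1: attacked by Qb3; a2: attacked by Qb3; b2: attacked by Qb3.
Legal moves for White: none.
Not in check and no legal moves → stalemate.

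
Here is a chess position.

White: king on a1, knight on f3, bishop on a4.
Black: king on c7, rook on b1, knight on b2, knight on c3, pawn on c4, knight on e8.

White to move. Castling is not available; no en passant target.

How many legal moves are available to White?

0

White to move; king on a1.
In check: yes, from the black rook on b1.
Legal moves: none.
Count: 0.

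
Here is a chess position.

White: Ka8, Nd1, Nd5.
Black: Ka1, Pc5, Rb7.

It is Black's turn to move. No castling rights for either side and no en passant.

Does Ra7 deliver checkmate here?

After Ra7: white king on a8; in check: yes, from the black rook on a7.
White has 2 legal replies: Kb8, Kxa7.
In check but a legal move exists → not checkmate.

no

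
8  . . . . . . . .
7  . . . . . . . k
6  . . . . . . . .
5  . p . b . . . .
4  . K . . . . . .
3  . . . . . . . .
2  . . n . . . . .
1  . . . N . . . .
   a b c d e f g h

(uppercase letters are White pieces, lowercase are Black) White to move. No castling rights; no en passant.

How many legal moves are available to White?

White to move; king on b4.
In check: yes, from the black knight on c2.
Legal moves: Kc5, Kxb5, Ka5, Kc3.
Count: 4.

4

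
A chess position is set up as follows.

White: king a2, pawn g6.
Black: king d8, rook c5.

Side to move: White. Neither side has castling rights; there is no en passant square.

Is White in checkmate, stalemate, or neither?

White to move; white king on a2.
In check: no.
Legal moves for White: Kb3, Ka3, Kb2, Kb1, Ka1, g7.
White has 6 legal moves and is not in check → neither.

neither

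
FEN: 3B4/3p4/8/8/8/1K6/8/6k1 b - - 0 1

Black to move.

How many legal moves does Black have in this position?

Black to move; king on g1.
In check: no.
Legal moves: Kh2, Kg2, Kf2, Kh1, Kf1, d6, d5.
Count: 7.

7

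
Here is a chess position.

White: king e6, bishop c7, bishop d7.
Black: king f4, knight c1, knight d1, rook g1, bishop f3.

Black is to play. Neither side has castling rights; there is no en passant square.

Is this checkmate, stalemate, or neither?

Black to move; black king on f4.
In check: yes, from the white bishop on c7.
King squares — e3: available; f3: own bishop; g3: attacked by Bc7; e4: available; g4: available; e5: attacked by Ke6; f5: attacked by Ke6; g5: available.
Legal moves for Black: Kg5, Kg4, Ke4, Ke3.
Black is in check but has 4 legal moves → neither.

neither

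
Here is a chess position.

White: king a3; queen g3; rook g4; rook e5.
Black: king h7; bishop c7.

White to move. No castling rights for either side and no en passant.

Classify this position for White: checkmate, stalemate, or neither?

neither

White to move; white king on a3.
In check: no.
Legal moves for White include: Re8, Re7+, Re6, Rh5#, Reg5, Rf5, Rd5, Rc5, Rb5, Ra5, Ree4, Re3, Re2, Re1, Rg8, Rg7+, Rg6, Rgg5, ... (list truncated; more exist).
White has legal moves and is not in check → neither.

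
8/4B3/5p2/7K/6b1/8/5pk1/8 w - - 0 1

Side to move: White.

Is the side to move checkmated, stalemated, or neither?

White to move; white king on h5.
In check: yes, from the black bishop on g4.
Legal moves for White: Kh6, Kg6, Kh4, Kxg4.
White is in check but has 4 legal moves → neither.

neither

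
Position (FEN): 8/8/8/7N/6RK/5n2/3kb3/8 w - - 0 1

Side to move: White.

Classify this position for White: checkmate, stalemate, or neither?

White to move; white king on h4.
In check: yes, from the black knight on f3.
King squares — g3: available; h3: available; g4: own rook; g5: attacked by Nf3; h5: own knight.
Legal moves for White: Kh3, Kg3.
White is in check but has 2 legal moves → neither.

neither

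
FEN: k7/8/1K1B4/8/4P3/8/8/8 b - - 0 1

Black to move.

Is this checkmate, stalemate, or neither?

stalemate

Black to move; black king on a8.
In check: no.
King squares — a7: attacked by Kb6; b7: attacked by Kb6; b8: attacked by Bd6.
Legal moves for Black: none.
Not in check and no legal moves → stalemate.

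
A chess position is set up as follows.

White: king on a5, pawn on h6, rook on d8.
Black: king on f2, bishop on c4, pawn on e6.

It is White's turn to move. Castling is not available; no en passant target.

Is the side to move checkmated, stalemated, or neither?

White to move; white king on a5.
In check: no.
Legal moves for White: Rh8, Rg8, Rf8+, Re8, Rc8, Rb8, Ra8, Rd7, Rd6, Rd5, Rd4, Rd3, Rd2+, Rd1, Kb6, Kb4, Ka4, h7.
White has 18 legal moves and is not in check → neither.

neither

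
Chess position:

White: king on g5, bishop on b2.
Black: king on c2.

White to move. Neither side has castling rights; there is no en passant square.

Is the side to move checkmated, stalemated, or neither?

White to move; white king on g5.
In check: no.
Legal moves for White: Kh6, Kg6, Kf6, Kh5, Kf5, Kh4, Kg4, Kf4, Bh8, Bg7, Bf6, Be5, Bd4, Bc3, Ba3, Bc1, Ba1.
White has 17 legal moves and is not in check → neither.

neither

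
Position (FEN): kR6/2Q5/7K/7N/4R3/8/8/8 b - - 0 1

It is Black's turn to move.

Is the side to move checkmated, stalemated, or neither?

checkmate

Black to move; black king on a8.
In check: yes, from the white rook on b8.
King squares — a7: attacked by Qc7; b7: attacked by Qc7; b8: attacked by Qc7.
Legal moves for Black: none.
In check with no legal moves → checkmate.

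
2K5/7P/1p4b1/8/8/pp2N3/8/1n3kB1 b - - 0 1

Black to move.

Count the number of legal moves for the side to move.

Black to move; king on f1.
In check: yes, from the white knight on e3.
Legal moves: Ke2, Kxg1, Ke1.
Count: 3.

3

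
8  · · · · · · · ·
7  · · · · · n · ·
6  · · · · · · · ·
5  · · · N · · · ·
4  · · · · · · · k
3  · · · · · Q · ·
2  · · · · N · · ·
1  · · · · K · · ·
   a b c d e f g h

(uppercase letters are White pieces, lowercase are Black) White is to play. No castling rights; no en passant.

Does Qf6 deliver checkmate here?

After Qf6: black king on h4; in check: yes, from the white queen on f6.
Black has 4 legal replies: Kh5, Kg4, Kh3, Ng5.
In check but a legal move exists → not checkmate.

no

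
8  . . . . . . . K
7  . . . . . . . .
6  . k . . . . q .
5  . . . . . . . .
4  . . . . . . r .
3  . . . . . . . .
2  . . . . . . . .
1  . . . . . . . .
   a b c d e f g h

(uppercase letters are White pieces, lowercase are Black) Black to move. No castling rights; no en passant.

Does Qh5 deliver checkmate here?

After Qh5: white king on h8; in check: yes, from the black queen on h5.
King squares — g7: attacked by Rg4; h7: attacked by Qh5; g8: attacked by Rg4.
White has no legal moves → checkmate.

yes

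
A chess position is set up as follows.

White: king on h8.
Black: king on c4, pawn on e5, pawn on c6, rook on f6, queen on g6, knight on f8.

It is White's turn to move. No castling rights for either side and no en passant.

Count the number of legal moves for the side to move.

0

White to move; king on h8.
In check: no.
Legal moves: none.
Count: 0.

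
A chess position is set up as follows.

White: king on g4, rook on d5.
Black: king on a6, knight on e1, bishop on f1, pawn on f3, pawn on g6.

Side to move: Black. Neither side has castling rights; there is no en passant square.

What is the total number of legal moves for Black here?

14

Black to move; king on a6.
In check: no.
Legal moves: Kb7, Ka7, Kb6, Bb5, Bc4, Bh3+, Bd3, Bg2, Be2, Nd3, Ng2, Nc2, g5, f2.
Count: 14.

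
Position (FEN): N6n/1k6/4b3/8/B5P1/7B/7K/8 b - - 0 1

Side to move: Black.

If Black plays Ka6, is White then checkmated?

After Ka6: white king on h2; in check: no.
White is not in check, so this cannot be checkmate.

no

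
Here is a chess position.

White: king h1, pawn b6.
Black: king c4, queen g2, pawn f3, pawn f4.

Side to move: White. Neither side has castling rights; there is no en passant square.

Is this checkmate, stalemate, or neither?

checkmate

White to move; white king on h1.
In check: yes, from the black queen on g2.
King squares — g1: attacked by Qg2; g2: attacked by Pf3; h2: attacked by Qg2.
Legal moves for White: none.
In check with no legal moves → checkmate.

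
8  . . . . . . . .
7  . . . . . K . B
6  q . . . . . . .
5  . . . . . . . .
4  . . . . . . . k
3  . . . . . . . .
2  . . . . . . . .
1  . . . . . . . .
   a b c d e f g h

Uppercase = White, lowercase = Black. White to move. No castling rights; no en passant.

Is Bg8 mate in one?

no

After Bg8: black king on h4; in check: no.
Black is not in check, so this cannot be checkmate.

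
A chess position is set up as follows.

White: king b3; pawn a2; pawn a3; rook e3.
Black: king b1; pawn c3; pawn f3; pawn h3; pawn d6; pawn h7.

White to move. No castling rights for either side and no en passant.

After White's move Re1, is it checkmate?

yes

After Re1: black king on b1; in check: yes, from the white rook on e1.
King squares — a1: attacked by Re1; c1: attacked by Re1; a2: attacked by Kb3; b2: attacked by Kb3; c2: attacked by Kb3.
Black has no legal moves → checkmate.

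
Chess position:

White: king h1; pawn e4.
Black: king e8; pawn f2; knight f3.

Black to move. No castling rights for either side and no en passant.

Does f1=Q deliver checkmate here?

After f1=Q: white king on h1; in check: yes, from the black queen on f1.
King squares — g1: attacked by Qf1; g2: attacked by Qf1; h2: attacked by Nf3.
White has no legal moves → checkmate.

yes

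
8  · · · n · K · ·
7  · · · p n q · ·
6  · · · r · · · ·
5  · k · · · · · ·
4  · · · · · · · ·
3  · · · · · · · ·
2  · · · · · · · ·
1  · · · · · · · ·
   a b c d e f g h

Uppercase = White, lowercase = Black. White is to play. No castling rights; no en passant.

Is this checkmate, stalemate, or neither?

White to move; white king on f8.
In check: yes, from the black queen on f7.
King squares — e7: attacked by Qf7; f7: attacked by Nd8; g7: attacked by Qf7; e8: attacked by Qf7; g8: attacked by Ne7.
Legal moves for White: none.
In check with no legal moves → checkmate.

checkmate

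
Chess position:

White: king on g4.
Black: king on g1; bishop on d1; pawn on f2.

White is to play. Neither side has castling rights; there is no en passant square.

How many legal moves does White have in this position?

White to move; king on g4.
In check: yes, from the black bishop on d1.
Legal moves: Kg5, Kf5, Kh4, Kf4, Kh3, Kg3.
Count: 6.

6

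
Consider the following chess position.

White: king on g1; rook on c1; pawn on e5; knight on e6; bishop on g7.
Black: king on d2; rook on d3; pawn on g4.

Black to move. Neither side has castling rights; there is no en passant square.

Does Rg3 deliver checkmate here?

no

After Rg3: white king on g1; in check: yes, from the black rook on g3.
White has 4 legal replies: Kh2, Kf2, Kh1, Kf1.
In check but a legal move exists → not checkmate.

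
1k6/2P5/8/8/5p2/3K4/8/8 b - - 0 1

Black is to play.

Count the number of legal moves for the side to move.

Black to move; king on b8.
In check: yes, from the white pawn on c7.
Legal moves: Kc8, Ka8, Kxc7, Kb7, Ka7.
Count: 5.

5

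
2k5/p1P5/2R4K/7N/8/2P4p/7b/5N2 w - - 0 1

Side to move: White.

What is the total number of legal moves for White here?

21

White to move; king on h6.
In check: no.
Legal moves: Kh7, Kg7, Kg6, Kg5, Rg6, Rf6, Re6, Rd6, Rb6, Ra6, Rc5, Rc4, Ng7, Nf6, Nf4, Nhg3, Nfg3, Ne3, Nxh2, Nd2, c4.
Count: 21.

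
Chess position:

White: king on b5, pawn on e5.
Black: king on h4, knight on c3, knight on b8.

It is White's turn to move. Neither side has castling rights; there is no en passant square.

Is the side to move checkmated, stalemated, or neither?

neither

White to move; white king on b5.
In check: yes, from the black knight on c3.
Legal moves for White: Kb6, Kc5, Ka5, Kc4, Kb4.
White is in check but has 5 legal moves → neither.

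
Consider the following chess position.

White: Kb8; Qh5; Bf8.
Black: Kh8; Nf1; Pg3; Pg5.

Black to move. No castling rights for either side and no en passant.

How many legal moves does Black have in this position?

Black to move; king on h8.
In check: yes, from the white queen on h5.
Legal moves: Kg8.
Count: 1.

1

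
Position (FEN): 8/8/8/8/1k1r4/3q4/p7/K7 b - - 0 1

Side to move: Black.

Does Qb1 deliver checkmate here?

yes

After Qb1: white king on a1; in check: yes, from the black queen on b1.
King squares — b1: attacked by Pa2; a2: attacked by Qb1; b2: attacked by Qb1.
White has no legal moves → checkmate.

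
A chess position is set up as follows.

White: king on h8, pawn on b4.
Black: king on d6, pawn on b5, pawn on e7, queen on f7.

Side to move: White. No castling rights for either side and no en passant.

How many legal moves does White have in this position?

White to move; king on h8.
In check: no.
Legal moves: none.
Count: 0.

0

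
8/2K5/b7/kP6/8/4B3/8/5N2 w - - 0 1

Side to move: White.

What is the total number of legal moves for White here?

21

White to move; king on c7.
In check: no.
Legal moves: Kd8, Kb8, Kd7, Kd6, Kc6, Ba7, Bh6, Bb6+, Bg5, Bc5, Bf4, Bd4, Bf2, Bd2+, Bg1, Bc1, Ng3, Nh2, Nd2, bxa6, b6.
Count: 21.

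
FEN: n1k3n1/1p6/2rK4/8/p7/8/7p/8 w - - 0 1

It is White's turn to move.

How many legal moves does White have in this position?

2

White to move; king on d6.
In check: yes, from the black rook on c6.
Legal moves: Ke5, Kd5.
Count: 2.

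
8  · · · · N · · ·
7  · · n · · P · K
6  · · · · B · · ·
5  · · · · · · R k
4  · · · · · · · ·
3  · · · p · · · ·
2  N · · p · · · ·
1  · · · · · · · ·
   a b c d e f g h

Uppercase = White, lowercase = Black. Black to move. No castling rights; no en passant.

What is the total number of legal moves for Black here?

2

Black to move; king on h5.
In check: yes, from the white rook on g5.
Legal moves: Kxg5, Kh4.
Count: 2.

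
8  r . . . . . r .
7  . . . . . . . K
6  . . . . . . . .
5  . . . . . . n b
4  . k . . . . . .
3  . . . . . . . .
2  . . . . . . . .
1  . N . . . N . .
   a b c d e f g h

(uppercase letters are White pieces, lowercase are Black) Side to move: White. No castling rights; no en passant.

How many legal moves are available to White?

White to move; king on h7.
In check: yes, from the black knight on g5.
Legal moves: Kh6.
Count: 1.

1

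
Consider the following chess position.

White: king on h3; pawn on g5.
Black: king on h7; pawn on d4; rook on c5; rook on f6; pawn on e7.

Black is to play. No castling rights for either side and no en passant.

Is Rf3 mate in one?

no

After Rf3: white king on h3; in check: yes, from the black rook on f3.
White has 4 legal replies: Kh4, Kg4, Kh2, Kg2.
In check but a legal move exists → not checkmate.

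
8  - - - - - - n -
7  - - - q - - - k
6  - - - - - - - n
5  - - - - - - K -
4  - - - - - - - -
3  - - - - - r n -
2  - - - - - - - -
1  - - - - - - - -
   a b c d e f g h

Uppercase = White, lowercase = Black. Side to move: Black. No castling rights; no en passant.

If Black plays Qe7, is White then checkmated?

After Qe7: white king on g5; in check: yes, from the black queen on e7.
King squares — f4: attacked by Rf3; g4: attacked by Nh6; h4: attacked by Qe7; f5: attacked by Rf3; h5: attacked by Ng3; f6: attacked by Rf3; g6: attacked by Kh7; h6: attacked by Kh7.
White has no legal moves → checkmate.

yes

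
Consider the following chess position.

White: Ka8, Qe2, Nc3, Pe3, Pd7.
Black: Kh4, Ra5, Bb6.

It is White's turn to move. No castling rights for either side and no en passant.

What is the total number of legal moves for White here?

White to move; king on a8.
In check: yes, from the black rook on a5.
Legal moves: Kb8, Kb7, Qa6.
Count: 3.

3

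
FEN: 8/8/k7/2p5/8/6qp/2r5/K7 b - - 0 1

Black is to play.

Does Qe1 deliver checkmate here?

After Qe1: white king on a1; in check: yes, from the black queen on e1.
King squares — b1: attacked by Qe1; a2: attacked by Rc2; b2: attacked by Rc2.
White has no legal moves → checkmate.

yes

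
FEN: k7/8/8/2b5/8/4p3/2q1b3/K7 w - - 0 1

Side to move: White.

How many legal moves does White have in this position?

0

White to move; king on a1.
In check: no.
Legal moves: none.
Count: 0.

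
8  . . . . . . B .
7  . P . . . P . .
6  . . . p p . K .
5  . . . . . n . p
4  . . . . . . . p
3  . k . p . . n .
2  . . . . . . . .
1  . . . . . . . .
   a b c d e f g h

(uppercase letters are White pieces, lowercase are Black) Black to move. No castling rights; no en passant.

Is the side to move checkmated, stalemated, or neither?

neither

Black to move; black king on b3.
In check: no.
Legal moves for Black include: Ng7, Ne7+, Nh6, Nd4, Ne3, Ne4, Ne2, Nh1, Nf1, Kc4, Kb4, Ka4, Kc3, Ka3, Kc2, Kb2, Ka2, e5, ... (list truncated; more exist).
Black has legal moves and is not in check → neither.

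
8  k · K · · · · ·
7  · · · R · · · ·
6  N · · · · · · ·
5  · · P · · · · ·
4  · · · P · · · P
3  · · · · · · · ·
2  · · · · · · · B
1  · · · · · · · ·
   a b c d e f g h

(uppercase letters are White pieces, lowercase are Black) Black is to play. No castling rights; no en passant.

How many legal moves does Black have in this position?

0

Black to move; king on a8.
In check: no.
Legal moves: none.
Count: 0.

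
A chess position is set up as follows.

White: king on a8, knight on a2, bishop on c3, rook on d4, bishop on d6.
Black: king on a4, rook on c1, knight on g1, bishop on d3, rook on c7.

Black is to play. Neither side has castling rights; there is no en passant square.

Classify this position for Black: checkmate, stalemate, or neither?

Black to move; black king on a4.
In check: yes, from the white rook on d4.
Legal moves for Black: Kb5, Kb3, Rc4, Bc4.
Black is in check but has 4 legal moves → neither.

neither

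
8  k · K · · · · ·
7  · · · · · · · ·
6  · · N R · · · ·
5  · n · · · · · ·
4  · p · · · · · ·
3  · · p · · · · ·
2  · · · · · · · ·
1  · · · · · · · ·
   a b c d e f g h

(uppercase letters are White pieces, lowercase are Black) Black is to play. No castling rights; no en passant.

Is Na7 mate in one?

After Na7: white king on c8; in check: yes, from the black knight on a7.
White has 4 legal replies: Kd8, Kd7, Kc7, Nxa7.
In check but a legal move exists → not checkmate.

no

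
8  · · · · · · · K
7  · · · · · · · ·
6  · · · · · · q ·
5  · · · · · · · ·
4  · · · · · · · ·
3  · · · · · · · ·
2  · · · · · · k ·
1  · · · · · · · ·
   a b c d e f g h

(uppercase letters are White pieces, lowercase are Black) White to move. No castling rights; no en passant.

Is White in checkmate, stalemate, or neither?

stalemate

White to move; white king on h8.
In check: no.
King squares — g7: attacked by Qg6; h7: attacked by Qg6; g8: attacked by Qg6.
Legal moves for White: none.
Not in check and no legal moves → stalemate.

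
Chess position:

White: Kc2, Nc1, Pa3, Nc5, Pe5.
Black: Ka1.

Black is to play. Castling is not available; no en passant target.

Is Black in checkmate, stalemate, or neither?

Black to move; black king on a1.
In check: no.
King squares — b1: attacked by Kc2; a2: attacked by Nc1; b2: attacked by Kc2.
Legal moves for Black: none.
Not in check and no legal moves → stalemate.

stalemate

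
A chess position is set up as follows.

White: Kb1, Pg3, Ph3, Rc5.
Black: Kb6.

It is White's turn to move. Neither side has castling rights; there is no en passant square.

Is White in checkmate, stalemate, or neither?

neither

White to move; white king on b1.
In check: no.
Legal moves for White include: Rc8, Rc7, Rc6+, Rh5, Rg5, Rf5, Re5, Rd5, Rb5+, Ra5, Rc4, Rc3, Rc2, Rc1, Kc2, Kb2, Ka2, Kc1, ... (list truncated; more exist).
White has legal moves and is not in check → neither.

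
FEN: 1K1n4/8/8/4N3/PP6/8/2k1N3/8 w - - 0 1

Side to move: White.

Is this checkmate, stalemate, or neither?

neither

White to move; white king on b8.
In check: no.
Legal moves for White include: Kc8, Ka8, Kc7, Ka7, Nf7, Nd7, Ng6, Nc6, Ng4, Nc4, Nf3, Nd3, Nf4, Nd4+, Ng3, Nc3, Ng1, Nc1, ... (list truncated; more exist).
White has legal moves and is not in check → neither.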